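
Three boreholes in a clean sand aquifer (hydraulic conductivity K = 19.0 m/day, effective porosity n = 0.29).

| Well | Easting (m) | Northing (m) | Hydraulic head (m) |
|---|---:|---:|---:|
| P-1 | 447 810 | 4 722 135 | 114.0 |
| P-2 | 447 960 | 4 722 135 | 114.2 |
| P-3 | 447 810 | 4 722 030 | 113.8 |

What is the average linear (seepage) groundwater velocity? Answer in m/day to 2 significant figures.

0.15 m/day

∂h/∂x = (114.2 − 114.0) / (447960 − 447810) = +0.001333
∂h/∂y = (113.8 − 114.0) / (4722030 − 4722135) = +0.001905
|∇h| = √(0.001333² + 0.001905²) = 0.002325
Seepage velocity v = K·i/n = 19.0 × 0.002325 / 0.29 = 0.1523 m/day.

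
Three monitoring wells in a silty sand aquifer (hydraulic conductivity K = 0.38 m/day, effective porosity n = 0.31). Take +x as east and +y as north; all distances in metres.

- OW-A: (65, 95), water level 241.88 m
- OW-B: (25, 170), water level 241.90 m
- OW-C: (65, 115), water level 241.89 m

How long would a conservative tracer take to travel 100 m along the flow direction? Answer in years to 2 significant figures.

340 years

With h = a·x + b·y + c and OW-A as origin, the differences give:
  (-40)·a + 75·b = +0.02
  0·a + 20·b = +0.01
Eliminate b (×20 and ×75, subtract): -800·a = -0.350 → a = ∂h/∂x = +0.0004375
Back-substitute: b = ∂h/∂y = +0.0005000.
|∇h| = √(0.0004375² + 0.0005000²) = 0.0006644
Seepage velocity v = K·i/n = 0.38 × 0.0006644 / 0.31 = 0.0008144 m/day.
t = 100 / 0.0008144 = 1.228e+05 days = 336 years.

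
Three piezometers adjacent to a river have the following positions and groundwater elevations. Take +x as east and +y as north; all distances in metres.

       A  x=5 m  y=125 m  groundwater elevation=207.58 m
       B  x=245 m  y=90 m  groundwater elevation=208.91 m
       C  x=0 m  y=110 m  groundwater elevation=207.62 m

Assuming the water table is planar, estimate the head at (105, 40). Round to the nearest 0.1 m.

Taking A as reference: B−A = (240, -35, +1.33); C−A = (-5, -15, +0.04).
Determinant of the coordinate differences = 240·(-15) − (-5)·(-35) = -3775.
∂h/∂x = [(+1.33)·(-15) − (+0.04)·(-35)] / -3775 = +0.004914
∂h/∂y = [240·(+0.04) − (-5)·(+1.33)] / -3775 = -0.004305
h(105, 40) = 207.58 + (+0.004914)·(100) + (-0.004305)·(-85) = 207.58 +0.491 +0.366 = 208.437 m.

208.4 m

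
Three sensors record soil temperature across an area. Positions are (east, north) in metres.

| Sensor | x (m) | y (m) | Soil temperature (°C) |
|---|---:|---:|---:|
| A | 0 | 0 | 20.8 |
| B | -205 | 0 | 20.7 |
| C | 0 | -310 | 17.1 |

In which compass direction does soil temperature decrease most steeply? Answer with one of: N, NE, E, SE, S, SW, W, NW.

S

∂T/∂x = (20.7 − 20.8) / (-205 − 0) = +0.0004878
∂T/∂y = (17.1 − 20.8) / (-310 − 0) = +0.01194
Steepest decrease is along −∇f = (-0.0004878 E, -0.01194 N) → south.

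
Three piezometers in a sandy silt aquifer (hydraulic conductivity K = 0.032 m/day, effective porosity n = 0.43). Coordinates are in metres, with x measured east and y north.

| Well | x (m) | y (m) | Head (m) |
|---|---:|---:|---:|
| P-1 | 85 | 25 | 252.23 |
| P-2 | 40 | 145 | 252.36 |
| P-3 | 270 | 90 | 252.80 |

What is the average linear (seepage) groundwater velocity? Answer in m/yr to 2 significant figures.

Differences from P-1: to P-2 (Δx, Δy, Δh) = (-45, 120, +0.13); to P-3 = (185, 65, +0.57).
Solve a·Δx + b·Δy = Δh: det = (-45)·65 − 185·120 = -25125.
∂h/∂x = [(+0.13)·65 − (+0.57)·120] / -25125 = +0.002386
∂h/∂y = [(-45)·(+0.57) − 185·(+0.13)] / -25125 = +0.001978
|∇h| = √(0.002386² + 0.001978²) = 0.003099
Seepage velocity v = K·i/n = 0.032 × 0.003099 / 0.43 = 0.0002306 m/day = 0.08423 m/yr.

0.084 m/yr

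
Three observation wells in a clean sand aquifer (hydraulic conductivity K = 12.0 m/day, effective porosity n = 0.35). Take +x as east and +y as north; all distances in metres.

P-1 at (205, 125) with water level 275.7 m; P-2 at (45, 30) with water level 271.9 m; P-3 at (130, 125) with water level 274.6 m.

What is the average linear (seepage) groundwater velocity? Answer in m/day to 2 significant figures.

Differences from P-1: to P-2 (Δx, Δy, Δh) = (-160, -95, -3.8); to P-3 = (-75, 0, -1.1).
Solve a·Δx + b·Δy = Δh: det = (-160)·0 − (-75)·(-95) = -7125.
∂h/∂x = [(-3.8)·0 − (-1.1)·(-95)] / -7125 = +0.01467
∂h/∂y = [(-160)·(-1.1) − (-75)·(-3.8)] / -7125 = +0.01530
|∇h| = √(0.01467² + 0.01530²) = 0.0212
Seepage velocity v = K·i/n = 12.0 × 0.0212 / 0.35 = 0.7269 m/day.

0.73 m/day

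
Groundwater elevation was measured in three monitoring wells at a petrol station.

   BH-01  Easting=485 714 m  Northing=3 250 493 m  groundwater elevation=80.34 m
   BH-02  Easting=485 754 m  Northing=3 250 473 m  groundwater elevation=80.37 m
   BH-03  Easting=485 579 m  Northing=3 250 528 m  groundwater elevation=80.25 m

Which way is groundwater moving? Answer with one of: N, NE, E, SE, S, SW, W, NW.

Three-point gradient (reference BH-01): Δ to BH-02 = (40, -20, +0.03), Δ to BH-03 = (-135, 35, -0.09).
∂h/∂x = +0.0005769, ∂h/∂y = -0.0003462 (det = -1300).
Flow = −∇h = (-0.0005769 east, +0.0003462 north), which points northwest.

NW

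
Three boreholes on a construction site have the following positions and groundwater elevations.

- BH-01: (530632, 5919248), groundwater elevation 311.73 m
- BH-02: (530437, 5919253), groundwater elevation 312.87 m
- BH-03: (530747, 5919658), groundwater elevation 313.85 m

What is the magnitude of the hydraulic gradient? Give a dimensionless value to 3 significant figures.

Differences from BH-01: to BH-02 (Δx, Δy, Δh) = (-195, 5, +1.14); to BH-03 = (115, 410, +2.12).
Solve a·Δx + b·Δy = Δh: det = (-195)·410 − 115·5 = -80525.
∂h/∂x = [(+1.14)·410 − (+2.12)·5] / -80525 = -0.005673
∂h/∂y = [(-195)·(+2.12) − 115·(+1.14)] / -80525 = +0.006762
|∇h| = √(-0.005673² + 0.006762²) = 0.008827

0.00883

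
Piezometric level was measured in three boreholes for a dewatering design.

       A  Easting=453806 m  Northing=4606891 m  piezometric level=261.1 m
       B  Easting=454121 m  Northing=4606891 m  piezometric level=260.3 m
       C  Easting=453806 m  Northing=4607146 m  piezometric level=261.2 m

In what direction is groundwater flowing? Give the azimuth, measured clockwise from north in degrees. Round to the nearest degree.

099°

∂h/∂x = (260.3 − 261.1) / (454121 − 453806) = -0.002540
∂h/∂y = (261.2 − 261.1) / (4607146 − 4606891) = +0.0003922
Flow direction (−∇h) has components (+0.002540 E, -0.0003922 N).
Azimuth = atan2(E, N) = atan2(+0.002540, -0.0003922) = 98.8° ≈ 099°.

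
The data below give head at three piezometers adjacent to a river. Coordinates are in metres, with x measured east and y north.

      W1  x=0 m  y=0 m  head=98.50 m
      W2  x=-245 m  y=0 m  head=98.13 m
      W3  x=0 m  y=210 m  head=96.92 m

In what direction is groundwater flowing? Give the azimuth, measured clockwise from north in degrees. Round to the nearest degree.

349°

∂h/∂x = (98.13 − 98.50) / (-245 − 0) = +0.001510
∂h/∂y = (96.92 − 98.50) / (210 − 0) = -0.007524
Flow direction (−∇h) has components (-0.001510 E, +0.007524 N).
Azimuth = atan2(E, N) = atan2(-0.001510, +0.007524) = 348.7° ≈ 349°.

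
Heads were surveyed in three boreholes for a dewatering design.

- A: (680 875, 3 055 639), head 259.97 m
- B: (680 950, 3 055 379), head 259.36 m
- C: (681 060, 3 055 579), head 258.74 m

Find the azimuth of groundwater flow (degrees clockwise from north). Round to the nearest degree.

094°

Taking A as reference: B−A = (75, -260, -0.61); C−A = (185, -60, -1.23).
Determinant of the coordinate differences = 75·(-60) − 185·(-260) = 43600.
∂h/∂x = [(-0.61)·(-60) − (-1.23)·(-260)] / 43600 = -0.006495
∂h/∂y = [75·(-1.23) − 185·(-0.61)] / 43600 = +0.0004725
Flow direction (−∇h) has components (+0.006495 E, -0.0004725 N).
Azimuth = atan2(E, N) = atan2(+0.006495, -0.0004725) = 94.2° ≈ 094°.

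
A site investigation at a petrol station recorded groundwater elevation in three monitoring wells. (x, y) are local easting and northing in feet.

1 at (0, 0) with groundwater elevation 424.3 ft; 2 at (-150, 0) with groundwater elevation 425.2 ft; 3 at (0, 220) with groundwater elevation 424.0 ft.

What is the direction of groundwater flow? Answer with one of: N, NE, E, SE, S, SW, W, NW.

E

∂h/∂x = (425.2 − 424.3) / (-150 − 0) = -0.006000
∂h/∂y = (424.0 − 424.3) / (220 − 0) = -0.001364
Flow = −∇h = (+0.006000 east, +0.001364 north), which points east.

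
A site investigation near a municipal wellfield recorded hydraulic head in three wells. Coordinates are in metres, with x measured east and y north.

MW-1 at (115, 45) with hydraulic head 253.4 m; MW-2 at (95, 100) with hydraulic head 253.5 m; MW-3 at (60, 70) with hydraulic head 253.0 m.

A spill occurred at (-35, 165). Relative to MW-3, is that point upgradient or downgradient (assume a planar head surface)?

downgradient

Differences from MW-1: to MW-2 (Δx, Δy, Δh) = (-20, 55, +0.1); to MW-3 = (-55, 25, -0.4).
Solve a·Δx + b·Δy = Δh: det = (-20)·25 − (-55)·55 = 2525.
∂h/∂x = [(+0.1)·25 − (-0.4)·55] / 2525 = +0.009703
∂h/∂y = [(-20)·(-0.4) − (-55)·(+0.1)] / 2525 = +0.005347
Head at (-35, 165) = 253.4 + (+0.009703)·(-150) + (+0.005347)·(120) = 252.59 m.
That is lower than the 253.0 m at MW-3, so the point is downgradient.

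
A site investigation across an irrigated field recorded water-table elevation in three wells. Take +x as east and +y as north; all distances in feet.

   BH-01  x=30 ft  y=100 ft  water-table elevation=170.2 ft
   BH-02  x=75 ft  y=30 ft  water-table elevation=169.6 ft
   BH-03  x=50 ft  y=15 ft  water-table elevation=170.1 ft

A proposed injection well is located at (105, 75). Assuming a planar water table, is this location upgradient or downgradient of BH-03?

Taking BH-01 as reference: BH-02−BH-01 = (45, -70, -0.6); BH-03−BH-01 = (20, -85, -0.1).
Solve a·Δx + b·Δy = Δh: det = 45·(-85) − 20·(-70) = -2425.
∂h/∂x = [(-0.6)·(-85) − (-0.1)·(-70)] / -2425 = -0.01814
∂h/∂y = [45·(-0.1) − 20·(-0.6)] / -2425 = -0.003093
Head at (105, 75) = 170.2 + (-0.01814)·(75) + (-0.003093)·(-25) = 168.92 ft.
That is lower than the 170.1 ft at BH-03, so the point is downgradient.

downgradient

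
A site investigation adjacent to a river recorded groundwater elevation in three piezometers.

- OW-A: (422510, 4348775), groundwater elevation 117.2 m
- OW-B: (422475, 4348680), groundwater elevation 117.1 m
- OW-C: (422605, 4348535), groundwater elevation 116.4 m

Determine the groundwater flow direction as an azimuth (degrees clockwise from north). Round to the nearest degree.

Taking OW-A as reference: OW-B−OW-A = (-35, -95, -0.1); OW-C−OW-A = (95, -240, -0.8).
Determinant of the coordinate differences = (-35)·(-240) − 95·(-95) = 17425.
∂h/∂x = [(-0.1)·(-240) − (-0.8)·(-95)] / 17425 = -0.002984
∂h/∂y = [(-35)·(-0.8) − 95·(-0.1)] / 17425 = +0.002152
Flow direction (−∇h) has components (+0.002984 E, -0.002152 N).
Azimuth = atan2(E, N) = atan2(+0.002984, -0.002152) = 125.8° ≈ 126°.

126°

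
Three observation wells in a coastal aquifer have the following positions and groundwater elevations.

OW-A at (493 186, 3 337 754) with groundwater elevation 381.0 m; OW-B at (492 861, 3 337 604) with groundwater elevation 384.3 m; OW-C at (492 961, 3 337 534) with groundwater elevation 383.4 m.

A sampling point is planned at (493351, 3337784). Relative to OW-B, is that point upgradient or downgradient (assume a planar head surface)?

Three-point gradient (reference OW-A): Δ to OW-B = (-325, -150, +3.3), Δ to OW-C = (-225, -220, +2.4).
∂h/∂x = -0.009695, ∂h/∂y = -0.0009934 (det = 37750).
Head at (493351, 3337784) = 381.0 + (-0.009695)·(165) + (-0.0009934)·(30) = 379.37 m.
That is lower than the 384.3 m at OW-B, so the point is downgradient.

downgradient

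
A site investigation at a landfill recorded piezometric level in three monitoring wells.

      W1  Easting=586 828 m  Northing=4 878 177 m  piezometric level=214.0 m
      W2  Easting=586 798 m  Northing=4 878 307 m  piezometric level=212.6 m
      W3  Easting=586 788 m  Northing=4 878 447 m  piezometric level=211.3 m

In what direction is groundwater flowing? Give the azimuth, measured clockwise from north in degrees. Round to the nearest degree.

With h = a·x + b·y + c and W1 as origin, the differences give:
  (-30)·a + 130·b = -1.4
  (-40)·a + 270·b = -2.7
Eliminate b (×270 and ×130, subtract): -2900·a = -27.00 → a = ∂h/∂x = +0.009310
Back-substitute: b = ∂h/∂y = -0.008621.
Flow direction (−∇h) has components (-0.009310 E, +0.008621 N).
Azimuth = atan2(E, N) = atan2(-0.009310, +0.008621) = 312.8° ≈ 313°.

313°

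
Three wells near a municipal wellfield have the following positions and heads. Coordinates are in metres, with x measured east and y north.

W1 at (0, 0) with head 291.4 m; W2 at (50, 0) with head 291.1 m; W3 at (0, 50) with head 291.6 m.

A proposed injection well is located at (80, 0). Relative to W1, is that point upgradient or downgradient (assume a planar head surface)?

downgradient

∂h/∂x = (291.1 − 291.4) / (50 − 0) = -0.006000
∂h/∂y = (291.6 − 291.4) / (50 − 0) = +0.004000
Head at (80, 0) = 291.4 + (-0.006000)·(80) + (+0.004000)·(0) = 290.92 m.
That is lower than the 291.4 m at W1, so the point is downgradient.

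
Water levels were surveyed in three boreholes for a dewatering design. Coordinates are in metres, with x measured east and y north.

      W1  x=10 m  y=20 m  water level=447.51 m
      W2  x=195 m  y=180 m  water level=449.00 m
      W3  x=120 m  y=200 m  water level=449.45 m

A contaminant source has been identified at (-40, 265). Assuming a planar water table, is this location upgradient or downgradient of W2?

upgradient

Differences from W1: to W2 (Δx, Δy, Δh) = (185, 160, +1.49); to W3 = (110, 180, +1.94).
Solve a·Δx + b·Δy = Δh: det = 185·180 − 110·160 = 15700.
∂h/∂x = [(+1.49)·180 − (+1.94)·160] / 15700 = -0.002688
∂h/∂y = [185·(+1.94) − 110·(+1.49)] / 15700 = +0.01242
Head at (-40, 265) = 447.51 + (-0.002688)·(-50) + (+0.01242)·(245) = 450.69 m.
That is higher than the 449.00 m at W2, so the point is upgradient.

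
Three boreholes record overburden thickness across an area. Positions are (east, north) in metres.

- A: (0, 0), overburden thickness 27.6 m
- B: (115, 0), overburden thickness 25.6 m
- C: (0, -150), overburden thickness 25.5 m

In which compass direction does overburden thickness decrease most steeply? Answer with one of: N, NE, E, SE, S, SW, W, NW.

∂d/∂x = (25.6 − 27.6) / (115 − 0) = -0.01739
∂d/∂y = (25.5 − 27.6) / (-150 − 0) = +0.01400
Steepest decrease is along −∇f = (+0.01739 E, -0.01400 N) → southeast.

SE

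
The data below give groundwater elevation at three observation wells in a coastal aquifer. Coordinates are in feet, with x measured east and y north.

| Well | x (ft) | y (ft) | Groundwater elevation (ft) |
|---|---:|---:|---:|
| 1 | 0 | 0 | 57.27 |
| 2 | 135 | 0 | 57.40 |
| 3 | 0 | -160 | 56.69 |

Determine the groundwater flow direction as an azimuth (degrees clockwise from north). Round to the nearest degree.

195°

∂h/∂x = (57.40 − 57.27) / (135 − 0) = +0.0009630
∂h/∂y = (56.69 − 57.27) / (-160 − 0) = +0.003625
Flow direction (−∇h) has components (-0.0009630 E, -0.003625 N).
Azimuth = atan2(E, N) = atan2(-0.0009630, -0.003625) = 194.9° ≈ 195°.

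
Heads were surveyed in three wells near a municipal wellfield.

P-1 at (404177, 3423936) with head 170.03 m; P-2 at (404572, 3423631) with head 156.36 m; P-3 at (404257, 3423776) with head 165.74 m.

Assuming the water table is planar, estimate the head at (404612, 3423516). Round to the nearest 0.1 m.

153.7 m

Differences from P-1: to P-2 (Δx, Δy, Δh) = (395, -305, -13.67); to P-3 = (80, -160, -4.29).
Determinant of the coordinate differences = 395·(-160) − 80·(-305) = -38800.
∂h/∂x = [(-13.67)·(-160) − (-4.29)·(-305)] / -38800 = -0.02265
∂h/∂y = [395·(-4.29) − 80·(-13.67)] / -38800 = +0.01549
h(404612, 3423516) = 170.03 + (-0.02265)·(435) + (+0.01549)·(-420) = 170.03 -9.852 -6.505 = 153.673 m.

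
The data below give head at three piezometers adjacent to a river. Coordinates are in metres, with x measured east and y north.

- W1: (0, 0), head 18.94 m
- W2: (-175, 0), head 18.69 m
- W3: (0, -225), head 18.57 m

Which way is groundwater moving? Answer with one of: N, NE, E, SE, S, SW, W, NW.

∂h/∂x = (18.69 − 18.94) / (-175 − 0) = +0.001429
∂h/∂y = (18.57 − 18.94) / (-225 − 0) = +0.001644
Flow = −∇h = (-0.001429 east, -0.001644 north), which points southwest.

SW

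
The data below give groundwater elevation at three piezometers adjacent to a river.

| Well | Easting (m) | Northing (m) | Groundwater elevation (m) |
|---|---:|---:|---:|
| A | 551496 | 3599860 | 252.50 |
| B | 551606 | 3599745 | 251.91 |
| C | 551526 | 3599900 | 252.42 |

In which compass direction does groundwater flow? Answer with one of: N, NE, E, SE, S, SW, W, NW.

E

Differences from A: to B (Δx, Δy, Δh) = (110, -115, -0.59); to C = (30, 40, -0.08).
Determinant of the coordinate differences = 110·40 − 30·(-115) = 7850.
∂h/∂x = [(-0.59)·40 − (-0.08)·(-115)] / 7850 = -0.004178
∂h/∂y = [110·(-0.08) − 30·(-0.59)] / 7850 = +0.001134
Flow = −∇h = (+0.004178 east, -0.001134 north), which points east.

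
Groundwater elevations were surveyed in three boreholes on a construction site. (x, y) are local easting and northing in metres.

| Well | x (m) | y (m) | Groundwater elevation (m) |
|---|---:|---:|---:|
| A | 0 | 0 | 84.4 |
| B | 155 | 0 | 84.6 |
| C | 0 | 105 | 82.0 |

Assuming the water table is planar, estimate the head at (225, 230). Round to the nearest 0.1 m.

∂h/∂x = (84.6 − 84.4) / (155 − 0) = +0.001290
∂h/∂y = (82.0 − 84.4) / (105 − 0) = -0.02286
h(225, 230) = 84.4 + (+0.001290)·(225) + (-0.02286)·(230) = 84.4 +0.290 -5.257 = 79.433 m.

79.4 m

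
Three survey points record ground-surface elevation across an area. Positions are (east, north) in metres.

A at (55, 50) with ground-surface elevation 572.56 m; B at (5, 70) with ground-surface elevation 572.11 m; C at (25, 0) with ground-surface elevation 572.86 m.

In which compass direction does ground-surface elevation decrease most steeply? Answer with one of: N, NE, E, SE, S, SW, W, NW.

Taking A as reference: B−A = (-50, 20, -0.45); C−A = (-30, -50, +0.30).
Determinant of the coordinate differences = (-50)·(-50) − (-30)·20 = 3100.
∂z/∂x = [(-0.45)·(-50) − (+0.30)·20] / 3100 = +0.005323
∂z/∂y = [(-50)·(+0.30) − (-30)·(-0.45)] / 3100 = -0.009194
Steepest decrease is along −∇f = (-0.005323 E, +0.009194 N) → northwest.

NW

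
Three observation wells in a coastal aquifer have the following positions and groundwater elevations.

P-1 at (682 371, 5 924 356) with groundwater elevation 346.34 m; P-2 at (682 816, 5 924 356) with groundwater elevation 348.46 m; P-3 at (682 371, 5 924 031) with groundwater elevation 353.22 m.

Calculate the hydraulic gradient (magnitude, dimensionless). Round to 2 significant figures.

0.022

∂h/∂x = (348.46 − 346.34) / (682816 − 682371) = +0.004764
∂h/∂y = (353.22 − 346.34) / (5924031 − 5924356) = -0.02117
|∇h| = √(0.004764² + -0.02117²) = 0.0217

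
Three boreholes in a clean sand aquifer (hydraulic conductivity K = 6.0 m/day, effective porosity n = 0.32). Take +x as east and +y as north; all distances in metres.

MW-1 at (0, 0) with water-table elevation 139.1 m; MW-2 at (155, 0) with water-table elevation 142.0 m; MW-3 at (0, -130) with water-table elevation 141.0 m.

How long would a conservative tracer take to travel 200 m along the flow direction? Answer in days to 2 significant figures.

450 days

∂h/∂x = (142.0 − 139.1) / (155 − 0) = +0.01871
∂h/∂y = (141.0 − 139.1) / (-130 − 0) = -0.01462
|∇h| = √(0.01871² + -0.01462²) = 0.02374
Seepage velocity v = K·i/n = 6.0 × 0.02374 / 0.32 = 0.4451 m/day.
t = 200 / 0.4451 = 449.3 days.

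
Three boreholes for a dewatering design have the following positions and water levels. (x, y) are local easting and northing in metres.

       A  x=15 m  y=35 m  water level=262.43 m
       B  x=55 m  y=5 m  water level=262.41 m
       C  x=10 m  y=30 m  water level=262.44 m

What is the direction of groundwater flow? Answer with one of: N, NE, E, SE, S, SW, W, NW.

Three-point gradient (reference A): Δ to B = (40, -30, -0.02), Δ to C = (-5, -5, +0.01).
∂h/∂x = -0.001143, ∂h/∂y = -0.0008571 (det = -350).
Flow = −∇h = (+0.001143 east, +0.0008571 north), which points northeast.

NE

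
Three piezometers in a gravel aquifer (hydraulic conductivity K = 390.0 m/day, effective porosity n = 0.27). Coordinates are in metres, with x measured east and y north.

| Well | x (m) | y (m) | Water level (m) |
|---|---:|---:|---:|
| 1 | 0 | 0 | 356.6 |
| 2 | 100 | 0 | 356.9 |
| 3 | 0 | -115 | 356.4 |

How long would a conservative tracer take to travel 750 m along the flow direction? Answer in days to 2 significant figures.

∂h/∂x = (356.9 − 356.6) / (100 − 0) = +0.003000
∂h/∂y = (356.4 − 356.6) / (-115 − 0) = +0.001739
|∇h| = √(0.003000² + 0.001739²) = 0.003468
Seepage velocity v = K·i/n = 390.0 × 0.003468 / 0.27 = 5.009 m/day.
t = 750 / 5.009 = 149.7 days.

150 days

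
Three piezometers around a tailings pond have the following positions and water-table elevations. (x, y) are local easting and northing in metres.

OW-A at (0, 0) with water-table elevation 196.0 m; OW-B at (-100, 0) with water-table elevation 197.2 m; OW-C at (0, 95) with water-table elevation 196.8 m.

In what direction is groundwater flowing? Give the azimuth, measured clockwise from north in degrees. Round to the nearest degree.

∂h/∂x = (197.2 − 196.0) / (-100 − 0) = -0.01200
∂h/∂y = (196.8 − 196.0) / (95 − 0) = +0.008421
Flow direction (−∇h) has components (+0.01200 E, -0.008421 N).
Azimuth = atan2(E, N) = atan2(+0.01200, -0.008421) = 125.1° ≈ 125°.

125°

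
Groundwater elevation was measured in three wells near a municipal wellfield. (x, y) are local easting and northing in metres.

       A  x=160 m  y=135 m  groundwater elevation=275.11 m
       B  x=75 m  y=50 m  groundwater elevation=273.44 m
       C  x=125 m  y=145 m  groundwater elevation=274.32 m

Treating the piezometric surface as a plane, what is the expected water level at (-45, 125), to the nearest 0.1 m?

270.6 m

With h = a·x + b·y + c and A as origin, the differences give:
  (-85)·a + (-85)·b = -1.67
  (-35)·a + 10·b = -0.79
Eliminate b (×10 and ×(-85), subtract): -3825·a = -83.850 → a = ∂h/∂x = +0.02192
Back-substitute: b = ∂h/∂y = -0.002275.
h(-45, 125) = 275.11 + (+0.02192)·(-205) + (-0.002275)·(-10) = 275.11 -4.494 +0.023 = 270.639 m.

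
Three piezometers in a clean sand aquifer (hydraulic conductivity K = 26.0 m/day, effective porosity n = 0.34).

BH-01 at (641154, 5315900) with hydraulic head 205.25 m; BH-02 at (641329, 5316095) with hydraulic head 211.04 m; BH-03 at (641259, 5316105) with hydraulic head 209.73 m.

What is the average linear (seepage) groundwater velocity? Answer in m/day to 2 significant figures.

1.8 m/day

With h = a·x + b·y + c and BH-01 as origin, the differences give:
  175·a + 195·b = +5.79
  105·a + 205·b = +4.48
Eliminate b (×205 and ×195, subtract): 15400·a = 313.350 → a = ∂h/∂x = +0.02035
Back-substitute: b = ∂h/∂y = +0.01143.
|∇h| = √(0.02035² + 0.01143²) = 0.02334
Seepage velocity v = K·i/n = 26.0 × 0.02334 / 0.34 = 1.785 m/day.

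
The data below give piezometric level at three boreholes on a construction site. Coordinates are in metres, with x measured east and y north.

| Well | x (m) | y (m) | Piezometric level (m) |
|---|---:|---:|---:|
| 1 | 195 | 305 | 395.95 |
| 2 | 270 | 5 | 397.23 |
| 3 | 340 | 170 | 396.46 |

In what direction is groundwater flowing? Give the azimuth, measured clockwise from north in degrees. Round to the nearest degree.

With h = a·x + b·y + c and 1 as origin, the differences give:
  75·a + (-300)·b = +1.28
  145·a + (-135)·b = +0.51
Eliminate b (×(-135) and ×(-300), subtract): 33375·a = -19.800 → a = ∂h/∂x = -0.0005933
Back-substitute: b = ∂h/∂y = -0.004415.
Flow direction (−∇h) has components (+0.0005933 E, +0.004415 N).
Azimuth = atan2(E, N) = atan2(+0.0005933, +0.004415) = 7.7° ≈ 008°.

008°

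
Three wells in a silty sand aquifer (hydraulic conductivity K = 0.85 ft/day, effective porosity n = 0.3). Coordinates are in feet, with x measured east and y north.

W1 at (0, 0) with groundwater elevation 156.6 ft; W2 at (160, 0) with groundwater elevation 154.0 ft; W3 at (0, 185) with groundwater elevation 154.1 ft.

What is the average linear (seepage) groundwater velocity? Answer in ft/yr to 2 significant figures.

∂h/∂x = (154.0 − 156.6) / (160 − 0) = -0.01625
∂h/∂y = (154.1 − 156.6) / (185 − 0) = -0.01351
|∇h| = √(-0.01625² + -0.01351²) = 0.02113
Seepage velocity v = K·i/n = 0.85 × 0.02113 / 0.3 = 0.05987 ft/day = 21.87 ft/yr.

22 ft/yr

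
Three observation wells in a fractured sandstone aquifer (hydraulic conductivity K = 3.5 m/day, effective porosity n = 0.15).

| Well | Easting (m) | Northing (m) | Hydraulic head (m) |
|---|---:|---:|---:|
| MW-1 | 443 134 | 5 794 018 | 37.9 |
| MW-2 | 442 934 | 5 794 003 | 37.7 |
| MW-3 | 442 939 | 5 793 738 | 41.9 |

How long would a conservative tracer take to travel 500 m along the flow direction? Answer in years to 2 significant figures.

3.7 years

Differences from MW-1: to MW-2 (Δx, Δy, Δh) = (-200, -15, -0.2); to MW-3 = (-195, -280, +4.0).
Determinant of the coordinate differences = (-200)·(-280) − (-195)·(-15) = 53075.
∂h/∂x = [(-0.2)·(-280) − (+4.0)·(-15)] / 53075 = +0.002186
∂h/∂y = [(-200)·(+4.0) − (-195)·(-0.2)] / 53075 = -0.01581
|∇h| = √(0.002186² + -0.01581²) = 0.01596
Seepage velocity v = K·i/n = 3.5 × 0.01596 / 0.15 = 0.3724 m/day.
t = 500 / 0.3724 = 1343 days = 3.68 years.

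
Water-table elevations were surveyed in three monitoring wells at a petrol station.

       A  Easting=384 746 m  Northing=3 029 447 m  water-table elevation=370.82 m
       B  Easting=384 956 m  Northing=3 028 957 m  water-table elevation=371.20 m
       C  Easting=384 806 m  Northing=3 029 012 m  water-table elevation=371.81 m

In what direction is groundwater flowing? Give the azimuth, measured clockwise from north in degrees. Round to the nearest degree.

Three-point gradient (reference A): Δ to B = (210, -490, +0.38), Δ to C = (60, -435, +0.99).
∂h/∂x = -0.005162, ∂h/∂y = -0.002988 (det = -61950).
Flow direction (−∇h) has components (+0.005162 E, +0.002988 N).
Azimuth = atan2(E, N) = atan2(+0.005162, +0.002988) = 59.9° ≈ 060°.

060°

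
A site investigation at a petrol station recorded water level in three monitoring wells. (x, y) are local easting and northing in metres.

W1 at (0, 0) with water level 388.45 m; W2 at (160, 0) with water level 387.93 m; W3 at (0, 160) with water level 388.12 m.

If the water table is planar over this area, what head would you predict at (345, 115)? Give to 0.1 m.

∂h/∂x = (387.93 − 388.45) / (160 − 0) = -0.003250
∂h/∂y = (388.12 − 388.45) / (160 − 0) = -0.002062
h(345, 115) = 388.45 + (-0.003250)·(345) + (-0.002062)·(115) = 388.45 -1.121 -0.237 = 387.092 m.

387.1 m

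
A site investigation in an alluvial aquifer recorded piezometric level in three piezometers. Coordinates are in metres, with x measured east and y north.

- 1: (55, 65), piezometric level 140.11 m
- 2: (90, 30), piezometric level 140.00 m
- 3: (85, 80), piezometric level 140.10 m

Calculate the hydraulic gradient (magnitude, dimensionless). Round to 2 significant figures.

0.0023

Three-point gradient (reference 1): Δ to 2 = (35, -35, -0.11), Δ to 3 = (30, 15, -0.01).
∂h/∂x = -0.001270, ∂h/∂y = +0.001873 (det = 1575).
|∇h| = √(-0.001270² + 0.001873²) = 0.002263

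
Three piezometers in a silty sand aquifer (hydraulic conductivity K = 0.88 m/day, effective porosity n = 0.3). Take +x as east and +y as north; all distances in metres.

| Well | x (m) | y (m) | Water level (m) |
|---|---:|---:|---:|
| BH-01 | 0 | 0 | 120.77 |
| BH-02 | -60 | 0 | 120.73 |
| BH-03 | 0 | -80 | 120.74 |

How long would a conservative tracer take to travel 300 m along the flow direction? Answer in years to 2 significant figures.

∂h/∂x = (120.73 − 120.77) / (-60 − 0) = +0.0006667
∂h/∂y = (120.74 − 120.77) / (-80 − 0) = +0.0003750
|∇h| = √(0.0006667² + 0.0003750²) = 0.0007649
Seepage velocity v = K·i/n = 0.88 × 0.0007649 / 0.3 = 0.002244 m/day.
t = 300 / 0.002244 = 1.337e+05 days = 366 years.

370 years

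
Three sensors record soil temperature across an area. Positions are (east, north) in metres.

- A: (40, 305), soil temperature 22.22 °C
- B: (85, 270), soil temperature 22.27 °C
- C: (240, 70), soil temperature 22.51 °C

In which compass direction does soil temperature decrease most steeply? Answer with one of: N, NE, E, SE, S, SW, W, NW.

NW

Differences from A: to B (Δx, Δy, Δh) = (45, -35, +0.05); to C = (200, -235, +0.29).
Determinant of the coordinate differences = 45·(-235) − 200·(-35) = -3575.
∂T/∂x = [(+0.05)·(-235) − (+0.29)·(-35)] / -3575 = +0.0004476
∂T/∂y = [45·(+0.29) − 200·(+0.05)] / -3575 = -0.0008531
Steepest decrease is along −∇f = (-0.0004476 E, +0.0008531 N) → northwest.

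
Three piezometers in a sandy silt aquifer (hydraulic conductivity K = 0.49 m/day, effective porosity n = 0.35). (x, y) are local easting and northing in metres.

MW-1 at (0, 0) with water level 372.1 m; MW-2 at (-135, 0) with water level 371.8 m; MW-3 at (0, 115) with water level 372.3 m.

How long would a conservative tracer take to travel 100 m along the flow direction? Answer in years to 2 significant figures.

69 years

∂h/∂x = (371.8 − 372.1) / (-135 − 0) = +0.002222
∂h/∂y = (372.3 − 372.1) / (115 − 0) = +0.001739
|∇h| = √(0.002222² + 0.001739²) = 0.002822
Seepage velocity v = K·i/n = 0.49 × 0.002822 / 0.35 = 0.003951 m/day.
t = 100 / 0.003951 = 2.531e+04 days = 69.3 years.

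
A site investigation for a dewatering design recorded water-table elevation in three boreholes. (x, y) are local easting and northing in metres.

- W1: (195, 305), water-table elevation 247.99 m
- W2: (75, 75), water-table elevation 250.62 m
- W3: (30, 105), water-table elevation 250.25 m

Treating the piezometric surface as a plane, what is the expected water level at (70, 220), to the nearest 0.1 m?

With h = a·x + b·y + c and W1 as origin, the differences give:
  (-120)·a + (-230)·b = +2.63
  (-165)·a + (-200)·b = +2.26
Eliminate b (×(-200) and ×(-230), subtract): -13950·a = -6.200 → a = ∂h/∂x = +0.0004444
Back-substitute: b = ∂h/∂y = -0.01167.
h(70, 220) = 247.99 + (+0.0004444)·(-125) + (-0.01167)·(-85) = 247.99 -0.056 +0.992 = 248.926 m.

248.9 m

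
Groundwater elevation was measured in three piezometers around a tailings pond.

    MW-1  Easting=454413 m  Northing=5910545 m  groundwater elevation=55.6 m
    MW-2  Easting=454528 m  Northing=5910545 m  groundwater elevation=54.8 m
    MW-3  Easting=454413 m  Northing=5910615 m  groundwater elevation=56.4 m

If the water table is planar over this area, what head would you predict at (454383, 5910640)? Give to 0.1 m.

56.9 m

∂h/∂x = (54.8 − 55.6) / (454528 − 454413) = -0.006957
∂h/∂y = (56.4 − 55.6) / (5910615 − 5910545) = +0.01143
h(454383, 5910640) = 55.6 + (-0.006957)·(-30) + (+0.01143)·(95) = 55.6 +0.209 +1.086 = 56.894 m.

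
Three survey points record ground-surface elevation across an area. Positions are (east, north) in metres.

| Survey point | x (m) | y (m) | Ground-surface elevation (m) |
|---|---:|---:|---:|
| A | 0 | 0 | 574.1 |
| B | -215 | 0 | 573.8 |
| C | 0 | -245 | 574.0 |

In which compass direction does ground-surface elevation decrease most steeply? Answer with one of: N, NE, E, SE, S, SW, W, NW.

∂z/∂x = (573.8 − 574.1) / (-215 − 0) = +0.001395
∂z/∂y = (574.0 − 574.1) / (-245 − 0) = +0.0004082
Steepest decrease is along −∇f = (-0.001395 E, -0.0004082 N) → west.

W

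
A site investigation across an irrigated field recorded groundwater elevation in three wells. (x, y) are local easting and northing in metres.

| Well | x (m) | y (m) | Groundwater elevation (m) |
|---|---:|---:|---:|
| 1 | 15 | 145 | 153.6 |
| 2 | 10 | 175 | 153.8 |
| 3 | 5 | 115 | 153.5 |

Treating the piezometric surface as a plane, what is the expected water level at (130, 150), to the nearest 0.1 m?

152.9 m

Differences from 1: to 2 (Δx, Δy, Δh) = (-5, 30, +0.2); to 3 = (-10, -30, -0.1).
Solve a·Δx + b·Δy = Δh: det = (-5)·(-30) − (-10)·30 = 450.
∂h/∂x = [(+0.2)·(-30) − (-0.1)·30] / 450 = -0.006667
∂h/∂y = [(-5)·(-0.1) − (-10)·(+0.2)] / 450 = +0.005556
h(130, 150) = 153.6 + (-0.006667)·(115) + (+0.005556)·(5) = 153.6 -0.767 +0.028 = 152.861 m.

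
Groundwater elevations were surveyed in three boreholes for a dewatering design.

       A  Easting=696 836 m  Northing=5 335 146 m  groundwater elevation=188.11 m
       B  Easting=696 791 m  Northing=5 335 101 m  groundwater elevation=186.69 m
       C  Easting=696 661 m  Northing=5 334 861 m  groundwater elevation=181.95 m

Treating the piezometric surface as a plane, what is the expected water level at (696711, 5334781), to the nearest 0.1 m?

182.8 m

Differences from A: to B (Δx, Δy, Δh) = (-45, -45, -1.42); to C = (-175, -285, -6.16).
Determinant of the coordinate differences = (-45)·(-285) − (-175)·(-45) = 4950.
∂h/∂x = [(-1.42)·(-285) − (-6.16)·(-45)] / 4950 = +0.02576
∂h/∂y = [(-45)·(-6.16) − (-175)·(-1.42)] / 4950 = +0.005798
h(696711, 5334781) = 188.11 + (+0.02576)·(-125) + (+0.005798)·(-365) = 188.11 -3.220 -2.116 = 182.774 m.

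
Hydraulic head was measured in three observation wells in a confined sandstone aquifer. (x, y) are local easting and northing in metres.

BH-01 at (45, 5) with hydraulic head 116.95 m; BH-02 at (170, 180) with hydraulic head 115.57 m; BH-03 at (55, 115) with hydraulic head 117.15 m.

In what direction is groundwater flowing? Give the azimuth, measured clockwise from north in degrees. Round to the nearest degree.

102°

Differences from BH-01: to BH-02 (Δx, Δy, Δh) = (125, 175, -1.38); to BH-03 = (10, 110, +0.20).
Determinant of the coordinate differences = 125·110 − 10·175 = 12000.
∂h/∂x = [(-1.38)·110 − (+0.20)·175] / 12000 = -0.01557
∂h/∂y = [125·(+0.20) − 10·(-1.38)] / 12000 = +0.003233
Flow direction (−∇h) has components (+0.01557 E, -0.003233 N).
Azimuth = atan2(E, N) = atan2(+0.01557, -0.003233) = 101.7° ≈ 102°.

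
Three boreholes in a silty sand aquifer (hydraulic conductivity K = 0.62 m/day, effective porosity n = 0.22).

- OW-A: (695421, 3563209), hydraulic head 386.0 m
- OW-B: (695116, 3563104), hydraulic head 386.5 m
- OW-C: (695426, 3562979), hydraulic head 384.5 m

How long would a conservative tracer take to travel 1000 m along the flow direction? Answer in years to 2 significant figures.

With h = a·x + b·y + c and OW-A as origin, the differences give:
  (-305)·a + (-105)·b = +0.5
  5·a + (-230)·b = -1.5
Eliminate b (×(-230) and ×(-105), subtract): 70675·a = -272.50 → a = ∂h/∂x = -0.003856
Back-substitute: b = ∂h/∂y = +0.006438.
|∇h| = √(-0.003856² + 0.006438²) = 0.007504
Seepage velocity v = K·i/n = 0.62 × 0.007504 / 0.22 = 0.02115 m/day.
t = 1000 / 0.02115 = 4.728e+04 days = 129 years.

130 years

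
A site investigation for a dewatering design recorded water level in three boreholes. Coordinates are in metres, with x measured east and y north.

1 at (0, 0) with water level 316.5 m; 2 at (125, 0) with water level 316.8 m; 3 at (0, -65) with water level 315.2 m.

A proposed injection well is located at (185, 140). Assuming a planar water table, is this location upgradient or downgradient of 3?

∂h/∂x = (316.8 − 316.5) / (125 − 0) = +0.002400
∂h/∂y = (315.2 − 316.5) / (-65 − 0) = +0.02000
Head at (185, 140) = 316.5 + (+0.002400)·(185) + (+0.02000)·(140) = 319.74 m.
That is higher than the 315.2 m at 3, so the point is upgradient.

upgradient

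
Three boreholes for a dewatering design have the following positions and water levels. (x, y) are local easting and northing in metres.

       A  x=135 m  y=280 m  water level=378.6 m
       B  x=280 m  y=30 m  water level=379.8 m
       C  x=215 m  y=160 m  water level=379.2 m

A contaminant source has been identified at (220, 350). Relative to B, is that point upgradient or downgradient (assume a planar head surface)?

With h = a·x + b·y + c and A as origin, the differences give:
  145·a + (-250)·b = +1.2
  80·a + (-120)·b = +0.6
Eliminate b (×(-120) and ×(-250), subtract): 2600·a = 6.00 → a = ∂h/∂x = +0.002308
Back-substitute: b = ∂h/∂y = -0.003462.
Head at (220, 350) = 378.6 + (+0.002308)·(85) + (-0.003462)·(70) = 378.55 m.
That is lower than the 379.8 m at B, so the point is downgradient.

downgradient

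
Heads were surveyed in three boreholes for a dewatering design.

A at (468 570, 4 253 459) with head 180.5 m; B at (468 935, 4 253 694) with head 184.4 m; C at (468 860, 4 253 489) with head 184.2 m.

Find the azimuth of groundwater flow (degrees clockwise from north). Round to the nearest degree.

286°

With h = a·x + b·y + c and A as origin, the differences give:
  365·a + 235·b = +3.9
  290·a + 30·b = +3.7
Eliminate b (×30 and ×235, subtract): -57200·a = -752.50 → a = ∂h/∂x = +0.01316
Back-substitute: b = ∂h/∂y = -0.003837.
Flow direction (−∇h) has components (-0.01316 E, +0.003837 N).
Azimuth = atan2(E, N) = atan2(-0.01316, +0.003837) = 286.3° ≈ 286°.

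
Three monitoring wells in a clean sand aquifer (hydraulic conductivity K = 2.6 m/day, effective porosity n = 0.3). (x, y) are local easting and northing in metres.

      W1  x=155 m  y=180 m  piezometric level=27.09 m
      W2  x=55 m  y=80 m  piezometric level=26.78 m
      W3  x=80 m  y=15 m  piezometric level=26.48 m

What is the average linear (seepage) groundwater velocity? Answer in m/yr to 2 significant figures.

14 m/yr

Differences from W1: to W2 (Δx, Δy, Δh) = (-100, -100, -0.31); to W3 = (-75, -165, -0.61).
Determinant of the coordinate differences = (-100)·(-165) − (-75)·(-100) = 9000.
∂h/∂x = [(-0.31)·(-165) − (-0.61)·(-100)] / 9000 = -0.001094
∂h/∂y = [(-100)·(-0.61) − (-75)·(-0.31)] / 9000 = +0.004194
|∇h| = √(-0.001094² + 0.004194²) = 0.004334
Seepage velocity v = K·i/n = 2.6 × 0.004334 / 0.3 = 0.03756 m/day = 13.72 m/yr.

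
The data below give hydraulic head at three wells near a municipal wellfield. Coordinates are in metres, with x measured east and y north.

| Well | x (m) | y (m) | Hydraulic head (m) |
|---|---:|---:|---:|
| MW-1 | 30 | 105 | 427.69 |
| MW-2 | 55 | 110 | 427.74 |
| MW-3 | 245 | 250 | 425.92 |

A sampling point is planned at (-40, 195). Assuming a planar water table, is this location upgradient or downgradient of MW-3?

downgradient

Taking MW-1 as reference: MW-2−MW-1 = (25, 5, +0.05); MW-3−MW-1 = (215, 145, -1.77).
Determinant of the coordinate differences = 25·145 − 215·5 = 2550.
∂h/∂x = [(+0.05)·145 − (-1.77)·5] / 2550 = +0.006314
∂h/∂y = [25·(-1.77) − 215·(+0.05)] / 2550 = -0.02157
Head at (-40, 195) = 427.69 + (+0.006314)·(-70) + (-0.02157)·(90) = 425.31 m.
That is lower than the 425.92 m at MW-3, so the point is downgradient.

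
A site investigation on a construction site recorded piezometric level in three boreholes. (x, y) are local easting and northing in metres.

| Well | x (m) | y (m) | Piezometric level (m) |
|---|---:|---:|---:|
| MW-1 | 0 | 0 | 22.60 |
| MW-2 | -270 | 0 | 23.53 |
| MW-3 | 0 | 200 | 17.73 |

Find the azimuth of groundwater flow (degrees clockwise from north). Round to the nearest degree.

∂h/∂x = (23.53 − 22.60) / (-270 − 0) = -0.003444
∂h/∂y = (17.73 − 22.60) / (200 − 0) = -0.02435
Flow direction (−∇h) has components (+0.003444 E, +0.02435 N).
Azimuth = atan2(E, N) = atan2(+0.003444, +0.02435) = 8.1° ≈ 008°.

008°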